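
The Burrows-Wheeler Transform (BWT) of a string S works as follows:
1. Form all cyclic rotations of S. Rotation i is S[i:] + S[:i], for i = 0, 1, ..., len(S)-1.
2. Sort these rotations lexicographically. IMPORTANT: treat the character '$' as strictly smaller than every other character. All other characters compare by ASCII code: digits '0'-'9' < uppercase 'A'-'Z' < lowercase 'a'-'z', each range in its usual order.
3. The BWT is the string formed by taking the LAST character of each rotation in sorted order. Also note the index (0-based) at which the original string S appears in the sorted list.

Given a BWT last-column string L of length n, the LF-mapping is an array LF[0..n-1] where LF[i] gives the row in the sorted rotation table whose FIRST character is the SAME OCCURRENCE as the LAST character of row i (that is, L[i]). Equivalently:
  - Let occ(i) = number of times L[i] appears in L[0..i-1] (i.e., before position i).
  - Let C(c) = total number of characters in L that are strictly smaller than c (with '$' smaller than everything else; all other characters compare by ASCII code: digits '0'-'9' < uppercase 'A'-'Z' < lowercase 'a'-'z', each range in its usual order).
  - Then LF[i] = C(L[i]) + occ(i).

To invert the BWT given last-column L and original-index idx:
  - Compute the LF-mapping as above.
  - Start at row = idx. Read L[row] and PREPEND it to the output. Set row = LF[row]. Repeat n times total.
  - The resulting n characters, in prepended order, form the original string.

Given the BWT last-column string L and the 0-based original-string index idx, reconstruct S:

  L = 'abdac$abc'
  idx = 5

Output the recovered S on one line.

LF mapping: 1 4 8 2 6 0 3 5 7
Walk LF starting at row 5, prepending L[row]:
  step 1: row=5, L[5]='$', prepend. Next row=LF[5]=0
  step 2: row=0, L[0]='a', prepend. Next row=LF[0]=1
  step 3: row=1, L[1]='b', prepend. Next row=LF[1]=4
  step 4: row=4, L[4]='c', prepend. Next row=LF[4]=6
  step 5: row=6, L[6]='a', prepend. Next row=LF[6]=3
  step 6: row=3, L[3]='a', prepend. Next row=LF[3]=2
  step 7: row=2, L[2]='d', prepend. Next row=LF[2]=8
  step 8: row=8, L[8]='c', prepend. Next row=LF[8]=7
  step 9: row=7, L[7]='b', prepend. Next row=LF[7]=5
Reversed output: bcdaacba$

Answer: bcdaacba$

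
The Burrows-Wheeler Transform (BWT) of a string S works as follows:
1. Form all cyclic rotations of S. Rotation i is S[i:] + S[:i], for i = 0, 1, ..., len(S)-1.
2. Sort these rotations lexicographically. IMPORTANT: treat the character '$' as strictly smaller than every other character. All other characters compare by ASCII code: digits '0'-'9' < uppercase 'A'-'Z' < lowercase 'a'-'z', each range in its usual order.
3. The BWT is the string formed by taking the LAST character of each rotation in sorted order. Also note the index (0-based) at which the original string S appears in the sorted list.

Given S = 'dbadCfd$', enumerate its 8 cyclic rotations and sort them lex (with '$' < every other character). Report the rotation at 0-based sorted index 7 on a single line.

Answer: fd$dbadC

Derivation:
All 8 rotations (rotation i = S[i:]+S[:i]):
  rot[0] = dbadCfd$
  rot[1] = badCfd$d
  rot[2] = adCfd$db
  rot[3] = dCfd$dba
  rot[4] = Cfd$dbad
  rot[5] = fd$dbadC
  rot[6] = d$dbadCf
  rot[7] = $dbadCfd
Sorted (with $ < everything):
  sorted[0] = $dbadCfd
  sorted[1] = Cfd$dbad
  sorted[2] = adCfd$db
  sorted[3] = badCfd$d
  sorted[4] = d$dbadCf
  sorted[5] = dCfd$dba
  sorted[6] = dbadCfd$
  sorted[7] = fd$dbadC
sorted[7] = fd$dbadC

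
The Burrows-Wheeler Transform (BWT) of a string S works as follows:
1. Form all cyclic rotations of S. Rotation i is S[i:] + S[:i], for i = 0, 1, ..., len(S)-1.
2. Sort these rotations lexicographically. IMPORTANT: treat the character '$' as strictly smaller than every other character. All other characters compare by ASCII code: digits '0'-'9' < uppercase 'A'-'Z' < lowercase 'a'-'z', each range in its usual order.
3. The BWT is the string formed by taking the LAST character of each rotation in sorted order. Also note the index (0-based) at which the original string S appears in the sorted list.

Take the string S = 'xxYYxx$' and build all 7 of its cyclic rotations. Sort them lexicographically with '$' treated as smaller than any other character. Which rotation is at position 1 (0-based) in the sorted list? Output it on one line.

Answer: YYxx$xx

Derivation:
All 7 rotations (rotation i = S[i:]+S[:i]):
  rot[0] = xxYYxx$
  rot[1] = xYYxx$x
  rot[2] = YYxx$xx
  rot[3] = Yxx$xxY
  rot[4] = xx$xxYY
  rot[5] = x$xxYYx
  rot[6] = $xxYYxx
Sorted (with $ < everything):
  sorted[0] = $xxYYxx
  sorted[1] = YYxx$xx
  sorted[2] = Yxx$xxY
  sorted[3] = x$xxYYx
  sorted[4] = xYYxx$x
  sorted[5] = xx$xxYY
  sorted[6] = xxYYxx$
sorted[1] = YYxx$xx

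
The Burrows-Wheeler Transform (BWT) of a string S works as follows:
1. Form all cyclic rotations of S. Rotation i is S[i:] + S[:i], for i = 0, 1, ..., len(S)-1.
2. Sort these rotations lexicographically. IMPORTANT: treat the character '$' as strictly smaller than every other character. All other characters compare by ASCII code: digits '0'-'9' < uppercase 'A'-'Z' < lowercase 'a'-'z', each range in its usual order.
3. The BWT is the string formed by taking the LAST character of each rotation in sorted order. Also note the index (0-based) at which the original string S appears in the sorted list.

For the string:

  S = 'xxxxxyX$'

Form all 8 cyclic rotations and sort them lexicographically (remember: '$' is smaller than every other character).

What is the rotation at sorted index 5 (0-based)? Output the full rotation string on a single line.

Answer: xxyX$xxx

Derivation:
All 8 rotations (rotation i = S[i:]+S[:i]):
  rot[0] = xxxxxyX$
  rot[1] = xxxxyX$x
  rot[2] = xxxyX$xx
  rot[3] = xxyX$xxx
  rot[4] = xyX$xxxx
  rot[5] = yX$xxxxx
  rot[6] = X$xxxxxy
  rot[7] = $xxxxxyX
Sorted (with $ < everything):
  sorted[0] = $xxxxxyX
  sorted[1] = X$xxxxxy
  sorted[2] = xxxxxyX$
  sorted[3] = xxxxyX$x
  sorted[4] = xxxyX$xx
  sorted[5] = xxyX$xxx
  sorted[6] = xyX$xxxx
  sorted[7] = yX$xxxxx
sorted[5] = xxyX$xxx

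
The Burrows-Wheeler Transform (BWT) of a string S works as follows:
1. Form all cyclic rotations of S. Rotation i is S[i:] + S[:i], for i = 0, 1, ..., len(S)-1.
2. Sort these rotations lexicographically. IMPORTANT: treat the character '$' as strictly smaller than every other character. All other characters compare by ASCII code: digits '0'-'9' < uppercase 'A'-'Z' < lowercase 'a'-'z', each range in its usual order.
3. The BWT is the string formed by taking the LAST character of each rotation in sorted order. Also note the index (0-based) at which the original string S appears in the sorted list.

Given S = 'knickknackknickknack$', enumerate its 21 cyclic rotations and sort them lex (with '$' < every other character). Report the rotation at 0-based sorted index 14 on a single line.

Answer: knackknickknack$knick

Derivation:
All 21 rotations (rotation i = S[i:]+S[:i]):
  rot[0] = knickknackknickknack$
  rot[1] = nickknackknickknack$k
  rot[2] = ickknackknickknack$kn
  rot[3] = ckknackknickknack$kni
  rot[4] = kknackknickknack$knic
  rot[5] = knackknickknack$knick
  rot[6] = nackknickknack$knickk
  rot[7] = ackknickknack$knickkn
  rot[8] = ckknickknack$knickkna
  rot[9] = kknickknack$knickknac
  rot[10] = knickknack$knickknack
  rot[11] = nickknack$knickknackk
  rot[12] = ickknack$knickknackkn
  rot[13] = ckknack$knickknackkni
  rot[14] = kknack$knickknackknic
  rot[15] = knack$knickknackknick
  rot[16] = nack$knickknackknickk
  rot[17] = ack$knickknackknickkn
  rot[18] = ck$knickknackknickkna
  rot[19] = k$knickknackknickknac
  rot[20] = $knickknackknickknack
Sorted (with $ < everything):
  sorted[0] = $knickknackknickknack
  sorted[1] = ack$knickknackknickkn
  sorted[2] = ackknickknack$knickkn
  sorted[3] = ck$knickknackknickkna
  sorted[4] = ckknack$knickknackkni
  sorted[5] = ckknackknickknack$kni
  sorted[6] = ckknickknack$knickkna
  sorted[7] = ickknack$knickknackkn
  sorted[8] = ickknackknickknack$kn
  sorted[9] = k$knickknackknickknac
  sorted[10] = kknack$knickknackknic
  sorted[11] = kknackknickknack$knic
  sorted[12] = kknickknack$knickknac
  sorted[13] = knack$knickknackknick
  sorted[14] = knackknickknack$knick
  sorted[15] = knickknack$knickknack
  sorted[16] = knickknackknickknack$
  sorted[17] = nack$knickknackknickk
  sorted[18] = nackknickknack$knickk
  sorted[19] = nickknack$knickknackk
  sorted[20] = nickknackknickknack$k
sorted[14] = knackknickknack$knick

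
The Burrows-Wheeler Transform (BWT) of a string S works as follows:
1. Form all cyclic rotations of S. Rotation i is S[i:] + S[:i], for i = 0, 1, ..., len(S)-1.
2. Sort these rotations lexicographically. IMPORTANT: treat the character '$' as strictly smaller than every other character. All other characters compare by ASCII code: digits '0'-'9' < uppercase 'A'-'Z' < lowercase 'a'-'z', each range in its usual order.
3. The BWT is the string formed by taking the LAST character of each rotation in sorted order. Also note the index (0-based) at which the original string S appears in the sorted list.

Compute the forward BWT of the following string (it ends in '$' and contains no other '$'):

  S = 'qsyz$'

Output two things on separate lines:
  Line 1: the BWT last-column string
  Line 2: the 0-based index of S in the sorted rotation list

All 5 rotations (rotation i = S[i:]+S[:i]):
  rot[0] = qsyz$
  rot[1] = syz$q
  rot[2] = yz$qs
  rot[3] = z$qsy
  rot[4] = $qsyz
Sorted (with $ < everything):
  sorted[0] = $qsyz  (last char: 'z')
  sorted[1] = qsyz$  (last char: '$')
  sorted[2] = syz$q  (last char: 'q')
  sorted[3] = yz$qs  (last char: 's')
  sorted[4] = z$qsy  (last char: 'y')
Last column: z$qsy
Original string S is at sorted index 1

Answer: z$qsy
1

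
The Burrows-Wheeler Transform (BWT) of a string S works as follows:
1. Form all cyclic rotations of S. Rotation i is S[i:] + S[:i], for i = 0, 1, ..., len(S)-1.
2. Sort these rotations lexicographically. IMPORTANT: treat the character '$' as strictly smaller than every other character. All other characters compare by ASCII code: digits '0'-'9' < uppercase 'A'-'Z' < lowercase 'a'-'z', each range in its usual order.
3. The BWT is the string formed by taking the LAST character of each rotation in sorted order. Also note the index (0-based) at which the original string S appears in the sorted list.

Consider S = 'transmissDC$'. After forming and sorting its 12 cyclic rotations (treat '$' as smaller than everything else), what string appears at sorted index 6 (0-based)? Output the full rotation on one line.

All 12 rotations (rotation i = S[i:]+S[:i]):
  rot[0] = transmissDC$
  rot[1] = ransmissDC$t
  rot[2] = ansmissDC$tr
  rot[3] = nsmissDC$tra
  rot[4] = smissDC$tran
  rot[5] = missDC$trans
  rot[6] = issDC$transm
  rot[7] = ssDC$transmi
  rot[8] = sDC$transmis
  rot[9] = DC$transmiss
  rot[10] = C$transmissD
  rot[11] = $transmissDC
Sorted (with $ < everything):
  sorted[0] = $transmissDC
  sorted[1] = C$transmissD
  sorted[2] = DC$transmiss
  sorted[3] = ansmissDC$tr
  sorted[4] = issDC$transm
  sorted[5] = missDC$trans
  sorted[6] = nsmissDC$tra
  sorted[7] = ransmissDC$t
  sorted[8] = sDC$transmis
  sorted[9] = smissDC$tran
  sorted[10] = ssDC$transmi
  sorted[11] = transmissDC$
sorted[6] = nsmissDC$tra

Answer: nsmissDC$tra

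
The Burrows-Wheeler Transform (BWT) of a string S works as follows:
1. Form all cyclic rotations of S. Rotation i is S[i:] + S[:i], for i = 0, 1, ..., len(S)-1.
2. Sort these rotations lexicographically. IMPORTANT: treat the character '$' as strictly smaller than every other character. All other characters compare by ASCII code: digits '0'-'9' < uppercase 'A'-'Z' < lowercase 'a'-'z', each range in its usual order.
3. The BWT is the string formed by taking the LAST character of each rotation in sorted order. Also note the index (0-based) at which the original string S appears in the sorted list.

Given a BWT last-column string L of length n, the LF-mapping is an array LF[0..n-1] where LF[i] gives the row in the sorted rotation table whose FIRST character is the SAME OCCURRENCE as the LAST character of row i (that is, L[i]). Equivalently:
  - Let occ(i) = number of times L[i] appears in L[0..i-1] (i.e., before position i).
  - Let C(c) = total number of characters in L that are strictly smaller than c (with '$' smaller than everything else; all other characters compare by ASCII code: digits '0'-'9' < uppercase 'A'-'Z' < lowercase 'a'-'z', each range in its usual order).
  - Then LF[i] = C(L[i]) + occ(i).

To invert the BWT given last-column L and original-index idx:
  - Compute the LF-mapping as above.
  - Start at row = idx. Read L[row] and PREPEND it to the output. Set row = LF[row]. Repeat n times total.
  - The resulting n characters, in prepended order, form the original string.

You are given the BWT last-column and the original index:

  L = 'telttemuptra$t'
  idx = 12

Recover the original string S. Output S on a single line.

LF mapping: 8 2 4 9 10 3 5 13 6 11 7 1 0 12
Walk LF starting at row 12, prepending L[row]:
  step 1: row=12, L[12]='$', prepend. Next row=LF[12]=0
  step 2: row=0, L[0]='t', prepend. Next row=LF[0]=8
  step 3: row=8, L[8]='p', prepend. Next row=LF[8]=6
  step 4: row=6, L[6]='m', prepend. Next row=LF[6]=5
  step 5: row=5, L[5]='e', prepend. Next row=LF[5]=3
  step 6: row=3, L[3]='t', prepend. Next row=LF[3]=9
  step 7: row=9, L[9]='t', prepend. Next row=LF[9]=11
  step 8: row=11, L[11]='a', prepend. Next row=LF[11]=1
  step 9: row=1, L[1]='e', prepend. Next row=LF[1]=2
  step 10: row=2, L[2]='l', prepend. Next row=LF[2]=4
  step 11: row=4, L[4]='t', prepend. Next row=LF[4]=10
  step 12: row=10, L[10]='r', prepend. Next row=LF[10]=7
  step 13: row=7, L[7]='u', prepend. Next row=LF[7]=13
  step 14: row=13, L[13]='t', prepend. Next row=LF[13]=12
Reversed output: turtleattempt$

Answer: turtleattempt$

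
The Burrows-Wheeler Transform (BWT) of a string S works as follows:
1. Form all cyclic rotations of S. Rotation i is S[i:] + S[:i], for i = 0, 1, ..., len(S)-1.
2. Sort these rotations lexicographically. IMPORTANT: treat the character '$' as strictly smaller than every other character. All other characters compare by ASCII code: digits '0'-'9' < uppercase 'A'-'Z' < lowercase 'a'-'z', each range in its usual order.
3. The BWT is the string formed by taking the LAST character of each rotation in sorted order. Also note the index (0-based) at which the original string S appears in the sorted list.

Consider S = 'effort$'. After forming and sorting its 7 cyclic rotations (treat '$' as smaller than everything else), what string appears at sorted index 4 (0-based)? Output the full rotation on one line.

All 7 rotations (rotation i = S[i:]+S[:i]):
  rot[0] = effort$
  rot[1] = ffort$e
  rot[2] = fort$ef
  rot[3] = ort$eff
  rot[4] = rt$effo
  rot[5] = t$effor
  rot[6] = $effort
Sorted (with $ < everything):
  sorted[0] = $effort
  sorted[1] = effort$
  sorted[2] = ffort$e
  sorted[3] = fort$ef
  sorted[4] = ort$eff
  sorted[5] = rt$effo
  sorted[6] = t$effor
sorted[4] = ort$eff

Answer: ort$eff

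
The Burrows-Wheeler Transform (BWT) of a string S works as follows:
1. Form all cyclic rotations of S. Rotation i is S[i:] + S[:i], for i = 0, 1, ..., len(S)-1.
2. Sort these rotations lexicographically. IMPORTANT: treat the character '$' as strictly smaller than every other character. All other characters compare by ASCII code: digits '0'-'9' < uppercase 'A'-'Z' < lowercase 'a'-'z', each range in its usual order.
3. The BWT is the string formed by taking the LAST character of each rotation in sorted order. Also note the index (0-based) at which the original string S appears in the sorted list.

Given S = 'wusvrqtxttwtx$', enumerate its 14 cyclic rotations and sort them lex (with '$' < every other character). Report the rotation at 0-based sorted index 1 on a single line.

Answer: qtxttwtx$wusvr

Derivation:
All 14 rotations (rotation i = S[i:]+S[:i]):
  rot[0] = wusvrqtxttwtx$
  rot[1] = usvrqtxttwtx$w
  rot[2] = svrqtxttwtx$wu
  rot[3] = vrqtxttwtx$wus
  rot[4] = rqtxttwtx$wusv
  rot[5] = qtxttwtx$wusvr
  rot[6] = txttwtx$wusvrq
  rot[7] = xttwtx$wusvrqt
  rot[8] = ttwtx$wusvrqtx
  rot[9] = twtx$wusvrqtxt
  rot[10] = wtx$wusvrqtxtt
  rot[11] = tx$wusvrqtxttw
  rot[12] = x$wusvrqtxttwt
  rot[13] = $wusvrqtxttwtx
Sorted (with $ < everything):
  sorted[0] = $wusvrqtxttwtx
  sorted[1] = qtxttwtx$wusvr
  sorted[2] = rqtxttwtx$wusv
  sorted[3] = svrqtxttwtx$wu
  sorted[4] = ttwtx$wusvrqtx
  sorted[5] = twtx$wusvrqtxt
  sorted[6] = tx$wusvrqtxttw
  sorted[7] = txttwtx$wusvrq
  sorted[8] = usvrqtxttwtx$w
  sorted[9] = vrqtxttwtx$wus
  sorted[10] = wtx$wusvrqtxtt
  sorted[11] = wusvrqtxttwtx$
  sorted[12] = x$wusvrqtxttwt
  sorted[13] = xttwtx$wusvrqt
sorted[1] = qtxttwtx$wusvr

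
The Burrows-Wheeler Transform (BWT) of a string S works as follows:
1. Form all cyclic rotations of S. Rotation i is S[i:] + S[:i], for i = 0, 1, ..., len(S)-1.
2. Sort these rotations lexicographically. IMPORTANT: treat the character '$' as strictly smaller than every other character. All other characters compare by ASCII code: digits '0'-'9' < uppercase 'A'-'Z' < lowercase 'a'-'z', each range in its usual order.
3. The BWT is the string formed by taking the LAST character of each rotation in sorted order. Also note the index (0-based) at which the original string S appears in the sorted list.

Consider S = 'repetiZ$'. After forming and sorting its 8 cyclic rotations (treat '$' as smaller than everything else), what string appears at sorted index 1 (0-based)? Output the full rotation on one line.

Answer: Z$repeti

Derivation:
All 8 rotations (rotation i = S[i:]+S[:i]):
  rot[0] = repetiZ$
  rot[1] = epetiZ$r
  rot[2] = petiZ$re
  rot[3] = etiZ$rep
  rot[4] = tiZ$repe
  rot[5] = iZ$repet
  rot[6] = Z$repeti
  rot[7] = $repetiZ
Sorted (with $ < everything):
  sorted[0] = $repetiZ
  sorted[1] = Z$repeti
  sorted[2] = epetiZ$r
  sorted[3] = etiZ$rep
  sorted[4] = iZ$repet
  sorted[5] = petiZ$re
  sorted[6] = repetiZ$
  sorted[7] = tiZ$repe
sorted[1] = Z$repeti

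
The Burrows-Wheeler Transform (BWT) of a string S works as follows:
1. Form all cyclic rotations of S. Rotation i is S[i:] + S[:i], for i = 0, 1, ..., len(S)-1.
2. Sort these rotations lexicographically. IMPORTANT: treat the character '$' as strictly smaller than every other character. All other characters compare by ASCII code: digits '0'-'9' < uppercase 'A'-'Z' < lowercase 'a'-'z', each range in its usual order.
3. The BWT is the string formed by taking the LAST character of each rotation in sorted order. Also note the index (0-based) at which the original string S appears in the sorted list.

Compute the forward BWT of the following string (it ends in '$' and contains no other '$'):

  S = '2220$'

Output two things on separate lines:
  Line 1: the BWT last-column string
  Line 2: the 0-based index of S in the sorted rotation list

Answer: 0222$
4

Derivation:
All 5 rotations (rotation i = S[i:]+S[:i]):
  rot[0] = 2220$
  rot[1] = 220$2
  rot[2] = 20$22
  rot[3] = 0$222
  rot[4] = $2220
Sorted (with $ < everything):
  sorted[0] = $2220  (last char: '0')
  sorted[1] = 0$222  (last char: '2')
  sorted[2] = 20$22  (last char: '2')
  sorted[3] = 220$2  (last char: '2')
  sorted[4] = 2220$  (last char: '$')
Last column: 0222$
Original string S is at sorted index 4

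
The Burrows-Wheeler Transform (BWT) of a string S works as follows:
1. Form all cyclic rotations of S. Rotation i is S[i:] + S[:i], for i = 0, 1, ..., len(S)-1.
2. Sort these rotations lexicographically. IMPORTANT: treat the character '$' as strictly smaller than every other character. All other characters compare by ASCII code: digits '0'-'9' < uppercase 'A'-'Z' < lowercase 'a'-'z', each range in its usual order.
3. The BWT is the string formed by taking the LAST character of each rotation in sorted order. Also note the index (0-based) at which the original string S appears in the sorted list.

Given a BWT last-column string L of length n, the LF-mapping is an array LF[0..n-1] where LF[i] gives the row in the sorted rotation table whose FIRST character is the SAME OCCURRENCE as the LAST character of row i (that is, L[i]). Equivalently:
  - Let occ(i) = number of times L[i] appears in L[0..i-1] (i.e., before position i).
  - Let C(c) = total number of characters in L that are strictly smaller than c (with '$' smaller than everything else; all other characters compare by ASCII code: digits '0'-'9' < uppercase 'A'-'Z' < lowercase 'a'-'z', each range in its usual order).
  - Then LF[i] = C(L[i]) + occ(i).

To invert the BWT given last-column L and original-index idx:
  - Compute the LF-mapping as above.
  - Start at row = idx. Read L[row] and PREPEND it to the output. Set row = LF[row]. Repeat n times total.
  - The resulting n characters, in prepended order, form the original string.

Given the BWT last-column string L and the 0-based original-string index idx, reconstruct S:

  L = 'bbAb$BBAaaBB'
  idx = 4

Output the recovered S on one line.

Answer: BBbBBbAAaab$

Derivation:
LF mapping: 9 10 1 11 0 3 4 2 7 8 5 6
Walk LF starting at row 4, prepending L[row]:
  step 1: row=4, L[4]='$', prepend. Next row=LF[4]=0
  step 2: row=0, L[0]='b', prepend. Next row=LF[0]=9
  step 3: row=9, L[9]='a', prepend. Next row=LF[9]=8
  step 4: row=8, L[8]='a', prepend. Next row=LF[8]=7
  step 5: row=7, L[7]='A', prepend. Next row=LF[7]=2
  step 6: row=2, L[2]='A', prepend. Next row=LF[2]=1
  step 7: row=1, L[1]='b', prepend. Next row=LF[1]=10
  step 8: row=10, L[10]='B', prepend. Next row=LF[10]=5
  step 9: row=5, L[5]='B', prepend. Next row=LF[5]=3
  step 10: row=3, L[3]='b', prepend. Next row=LF[3]=11
  step 11: row=11, L[11]='B', prepend. Next row=LF[11]=6
  step 12: row=6, L[6]='B', prepend. Next row=LF[6]=4
Reversed output: BBbBBbAAaab$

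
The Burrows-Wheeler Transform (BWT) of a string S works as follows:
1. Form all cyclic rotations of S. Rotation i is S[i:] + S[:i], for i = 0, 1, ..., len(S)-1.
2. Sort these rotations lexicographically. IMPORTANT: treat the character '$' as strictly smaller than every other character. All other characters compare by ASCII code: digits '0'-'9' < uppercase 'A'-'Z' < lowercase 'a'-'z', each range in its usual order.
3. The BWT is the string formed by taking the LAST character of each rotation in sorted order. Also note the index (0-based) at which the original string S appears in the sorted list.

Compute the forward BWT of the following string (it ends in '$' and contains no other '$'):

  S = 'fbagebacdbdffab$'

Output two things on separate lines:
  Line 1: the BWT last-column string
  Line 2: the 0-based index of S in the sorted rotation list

All 16 rotations (rotation i = S[i:]+S[:i]):
  rot[0] = fbagebacdbdffab$
  rot[1] = bagebacdbdffab$f
  rot[2] = agebacdbdffab$fb
  rot[3] = gebacdbdffab$fba
  rot[4] = ebacdbdffab$fbag
  rot[5] = bacdbdffab$fbage
  rot[6] = acdbdffab$fbageb
  rot[7] = cdbdffab$fbageba
  rot[8] = dbdffab$fbagebac
  rot[9] = bdffab$fbagebacd
  rot[10] = dffab$fbagebacdb
  rot[11] = ffab$fbagebacdbd
  rot[12] = fab$fbagebacdbdf
  rot[13] = ab$fbagebacdbdff
  rot[14] = b$fbagebacdbdffa
  rot[15] = $fbagebacdbdffab
Sorted (with $ < everything):
  sorted[0] = $fbagebacdbdffab  (last char: 'b')
  sorted[1] = ab$fbagebacdbdff  (last char: 'f')
  sorted[2] = acdbdffab$fbageb  (last char: 'b')
  sorted[3] = agebacdbdffab$fb  (last char: 'b')
  sorted[4] = b$fbagebacdbdffa  (last char: 'a')
  sorted[5] = bacdbdffab$fbage  (last char: 'e')
  sorted[6] = bagebacdbdffab$f  (last char: 'f')
  sorted[7] = bdffab$fbagebacd  (last char: 'd')
  sorted[8] = cdbdffab$fbageba  (last char: 'a')
  sorted[9] = dbdffab$fbagebac  (last char: 'c')
  sorted[10] = dffab$fbagebacdb  (last char: 'b')
  sorted[11] = ebacdbdffab$fbag  (last char: 'g')
  sorted[12] = fab$fbagebacdbdf  (last char: 'f')
  sorted[13] = fbagebacdbdffab$  (last char: '$')
  sorted[14] = ffab$fbagebacdbd  (last char: 'd')
  sorted[15] = gebacdbdffab$fba  (last char: 'a')
Last column: bfbbaefdacbgf$da
Original string S is at sorted index 13

Answer: bfbbaefdacbgf$da
13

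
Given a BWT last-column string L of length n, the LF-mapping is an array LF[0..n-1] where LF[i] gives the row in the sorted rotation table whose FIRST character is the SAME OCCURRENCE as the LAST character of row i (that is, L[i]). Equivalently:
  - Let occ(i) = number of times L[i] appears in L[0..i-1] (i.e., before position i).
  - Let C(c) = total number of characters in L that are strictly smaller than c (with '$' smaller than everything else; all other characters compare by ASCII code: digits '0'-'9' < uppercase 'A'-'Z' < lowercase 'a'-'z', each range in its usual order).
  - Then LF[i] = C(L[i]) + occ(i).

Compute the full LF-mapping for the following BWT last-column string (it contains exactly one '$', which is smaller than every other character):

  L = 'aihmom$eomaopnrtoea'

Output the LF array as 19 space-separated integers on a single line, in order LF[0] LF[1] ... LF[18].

Answer: 1 7 6 8 12 9 0 4 13 10 2 14 16 11 17 18 15 5 3

Derivation:
Char counts: '$':1, 'a':3, 'e':2, 'h':1, 'i':1, 'm':3, 'n':1, 'o':4, 'p':1, 'r':1, 't':1
C (first-col start): C('$')=0, C('a')=1, C('e')=4, C('h')=6, C('i')=7, C('m')=8, C('n')=11, C('o')=12, C('p')=16, C('r')=17, C('t')=18
L[0]='a': occ=0, LF[0]=C('a')+0=1+0=1
L[1]='i': occ=0, LF[1]=C('i')+0=7+0=7
L[2]='h': occ=0, LF[2]=C('h')+0=6+0=6
L[3]='m': occ=0, LF[3]=C('m')+0=8+0=8
L[4]='o': occ=0, LF[4]=C('o')+0=12+0=12
L[5]='m': occ=1, LF[5]=C('m')+1=8+1=9
L[6]='$': occ=0, LF[6]=C('$')+0=0+0=0
L[7]='e': occ=0, LF[7]=C('e')+0=4+0=4
L[8]='o': occ=1, LF[8]=C('o')+1=12+1=13
L[9]='m': occ=2, LF[9]=C('m')+2=8+2=10
L[10]='a': occ=1, LF[10]=C('a')+1=1+1=2
L[11]='o': occ=2, LF[11]=C('o')+2=12+2=14
L[12]='p': occ=0, LF[12]=C('p')+0=16+0=16
L[13]='n': occ=0, LF[13]=C('n')+0=11+0=11
L[14]='r': occ=0, LF[14]=C('r')+0=17+0=17
L[15]='t': occ=0, LF[15]=C('t')+0=18+0=18
L[16]='o': occ=3, LF[16]=C('o')+3=12+3=15
L[17]='e': occ=1, LF[17]=C('e')+1=4+1=5
L[18]='a': occ=2, LF[18]=C('a')+2=1+2=3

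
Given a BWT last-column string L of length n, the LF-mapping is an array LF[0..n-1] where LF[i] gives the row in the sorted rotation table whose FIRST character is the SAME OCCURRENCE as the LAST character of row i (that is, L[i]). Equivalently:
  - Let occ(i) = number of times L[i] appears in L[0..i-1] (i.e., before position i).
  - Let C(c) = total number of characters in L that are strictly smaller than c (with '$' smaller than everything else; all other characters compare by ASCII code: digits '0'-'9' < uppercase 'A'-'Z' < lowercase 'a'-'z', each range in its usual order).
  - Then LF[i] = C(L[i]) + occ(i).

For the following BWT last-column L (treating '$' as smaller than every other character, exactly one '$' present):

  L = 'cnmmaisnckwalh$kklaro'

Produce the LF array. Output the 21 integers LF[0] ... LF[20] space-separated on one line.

Answer: 4 15 13 14 1 7 19 16 5 8 20 2 11 6 0 9 10 12 3 18 17

Derivation:
Char counts: '$':1, 'a':3, 'c':2, 'h':1, 'i':1, 'k':3, 'l':2, 'm':2, 'n':2, 'o':1, 'r':1, 's':1, 'w':1
C (first-col start): C('$')=0, C('a')=1, C('c')=4, C('h')=6, C('i')=7, C('k')=8, C('l')=11, C('m')=13, C('n')=15, C('o')=17, C('r')=18, C('s')=19, C('w')=20
L[0]='c': occ=0, LF[0]=C('c')+0=4+0=4
L[1]='n': occ=0, LF[1]=C('n')+0=15+0=15
L[2]='m': occ=0, LF[2]=C('m')+0=13+0=13
L[3]='m': occ=1, LF[3]=C('m')+1=13+1=14
L[4]='a': occ=0, LF[4]=C('a')+0=1+0=1
L[5]='i': occ=0, LF[5]=C('i')+0=7+0=7
L[6]='s': occ=0, LF[6]=C('s')+0=19+0=19
L[7]='n': occ=1, LF[7]=C('n')+1=15+1=16
L[8]='c': occ=1, LF[8]=C('c')+1=4+1=5
L[9]='k': occ=0, LF[9]=C('k')+0=8+0=8
L[10]='w': occ=0, LF[10]=C('w')+0=20+0=20
L[11]='a': occ=1, LF[11]=C('a')+1=1+1=2
L[12]='l': occ=0, LF[12]=C('l')+0=11+0=11
L[13]='h': occ=0, LF[13]=C('h')+0=6+0=6
L[14]='$': occ=0, LF[14]=C('$')+0=0+0=0
L[15]='k': occ=1, LF[15]=C('k')+1=8+1=9
L[16]='k': occ=2, LF[16]=C('k')+2=8+2=10
L[17]='l': occ=1, LF[17]=C('l')+1=11+1=12
L[18]='a': occ=2, LF[18]=C('a')+2=1+2=3
L[19]='r': occ=0, LF[19]=C('r')+0=18+0=18
L[20]='o': occ=0, LF[20]=C('o')+0=17+0=17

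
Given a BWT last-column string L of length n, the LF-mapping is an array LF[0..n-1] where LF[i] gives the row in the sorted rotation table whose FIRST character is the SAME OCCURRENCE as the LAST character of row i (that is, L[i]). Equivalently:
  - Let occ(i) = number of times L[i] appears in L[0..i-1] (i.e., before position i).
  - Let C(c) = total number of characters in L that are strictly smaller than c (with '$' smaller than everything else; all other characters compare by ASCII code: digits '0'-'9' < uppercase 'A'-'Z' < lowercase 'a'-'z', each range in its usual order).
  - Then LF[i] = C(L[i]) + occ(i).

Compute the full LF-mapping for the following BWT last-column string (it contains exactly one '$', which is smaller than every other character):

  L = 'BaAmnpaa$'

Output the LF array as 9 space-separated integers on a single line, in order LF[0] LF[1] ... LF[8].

Char counts: '$':1, 'A':1, 'B':1, 'a':3, 'm':1, 'n':1, 'p':1
C (first-col start): C('$')=0, C('A')=1, C('B')=2, C('a')=3, C('m')=6, C('n')=7, C('p')=8
L[0]='B': occ=0, LF[0]=C('B')+0=2+0=2
L[1]='a': occ=0, LF[1]=C('a')+0=3+0=3
L[2]='A': occ=0, LF[2]=C('A')+0=1+0=1
L[3]='m': occ=0, LF[3]=C('m')+0=6+0=6
L[4]='n': occ=0, LF[4]=C('n')+0=7+0=7
L[5]='p': occ=0, LF[5]=C('p')+0=8+0=8
L[6]='a': occ=1, LF[6]=C('a')+1=3+1=4
L[7]='a': occ=2, LF[7]=C('a')+2=3+2=5
L[8]='$': occ=0, LF[8]=C('$')+0=0+0=0

Answer: 2 3 1 6 7 8 4 5 0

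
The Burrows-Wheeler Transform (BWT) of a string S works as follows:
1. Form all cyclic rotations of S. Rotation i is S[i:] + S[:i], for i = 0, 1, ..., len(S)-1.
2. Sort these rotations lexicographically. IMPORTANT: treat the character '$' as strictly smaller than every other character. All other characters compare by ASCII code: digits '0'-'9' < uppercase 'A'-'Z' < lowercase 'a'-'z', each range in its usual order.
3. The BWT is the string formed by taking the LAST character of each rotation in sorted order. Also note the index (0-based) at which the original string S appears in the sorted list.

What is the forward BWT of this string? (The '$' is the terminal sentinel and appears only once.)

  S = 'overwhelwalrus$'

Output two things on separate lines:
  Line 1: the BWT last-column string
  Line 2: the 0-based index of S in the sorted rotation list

Answer: swhvwae$leurolr
7

Derivation:
All 15 rotations (rotation i = S[i:]+S[:i]):
  rot[0] = overwhelwalrus$
  rot[1] = verwhelwalrus$o
  rot[2] = erwhelwalrus$ov
  rot[3] = rwhelwalrus$ove
  rot[4] = whelwalrus$over
  rot[5] = helwalrus$overw
  rot[6] = elwalrus$overwh
  rot[7] = lwalrus$overwhe
  rot[8] = walrus$overwhel
  rot[9] = alrus$overwhelw
  rot[10] = lrus$overwhelwa
  rot[11] = rus$overwhelwal
  rot[12] = us$overwhelwalr
  rot[13] = s$overwhelwalru
  rot[14] = $overwhelwalrus
Sorted (with $ < everything):
  sorted[0] = $overwhelwalrus  (last char: 's')
  sorted[1] = alrus$overwhelw  (last char: 'w')
  sorted[2] = elwalrus$overwh  (last char: 'h')
  sorted[3] = erwhelwalrus$ov  (last char: 'v')
  sorted[4] = helwalrus$overw  (last char: 'w')
  sorted[5] = lrus$overwhelwa  (last char: 'a')
  sorted[6] = lwalrus$overwhe  (last char: 'e')
  sorted[7] = overwhelwalrus$  (last char: '$')
  sorted[8] = rus$overwhelwal  (last char: 'l')
  sorted[9] = rwhelwalrus$ove  (last char: 'e')
  sorted[10] = s$overwhelwalru  (last char: 'u')
  sorted[11] = us$overwhelwalr  (last char: 'r')
  sorted[12] = verwhelwalrus$o  (last char: 'o')
  sorted[13] = walrus$overwhel  (last char: 'l')
  sorted[14] = whelwalrus$over  (last char: 'r')
Last column: swhvwae$leurolr
Original string S is at sorted index 7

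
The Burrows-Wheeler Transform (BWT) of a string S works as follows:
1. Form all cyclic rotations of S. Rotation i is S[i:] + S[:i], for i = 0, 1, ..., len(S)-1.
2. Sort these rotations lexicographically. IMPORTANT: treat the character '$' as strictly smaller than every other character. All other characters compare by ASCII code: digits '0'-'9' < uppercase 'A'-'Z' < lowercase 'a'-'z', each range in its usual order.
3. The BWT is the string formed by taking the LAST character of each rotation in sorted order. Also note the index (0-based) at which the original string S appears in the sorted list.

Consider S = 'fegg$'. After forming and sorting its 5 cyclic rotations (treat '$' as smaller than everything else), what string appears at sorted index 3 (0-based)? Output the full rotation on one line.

All 5 rotations (rotation i = S[i:]+S[:i]):
  rot[0] = fegg$
  rot[1] = egg$f
  rot[2] = gg$fe
  rot[3] = g$feg
  rot[4] = $fegg
Sorted (with $ < everything):
  sorted[0] = $fegg
  sorted[1] = egg$f
  sorted[2] = fegg$
  sorted[3] = g$feg
  sorted[4] = gg$fe
sorted[3] = g$feg

Answer: g$feg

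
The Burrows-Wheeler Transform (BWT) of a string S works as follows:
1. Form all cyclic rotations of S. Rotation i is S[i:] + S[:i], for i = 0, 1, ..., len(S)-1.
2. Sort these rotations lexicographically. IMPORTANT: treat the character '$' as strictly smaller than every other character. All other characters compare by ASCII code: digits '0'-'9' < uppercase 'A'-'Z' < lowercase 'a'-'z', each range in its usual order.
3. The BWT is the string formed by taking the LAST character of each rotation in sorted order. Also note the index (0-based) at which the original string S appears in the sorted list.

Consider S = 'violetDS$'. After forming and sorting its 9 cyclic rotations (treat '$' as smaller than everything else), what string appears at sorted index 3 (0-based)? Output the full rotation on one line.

All 9 rotations (rotation i = S[i:]+S[:i]):
  rot[0] = violetDS$
  rot[1] = ioletDS$v
  rot[2] = oletDS$vi
  rot[3] = letDS$vio
  rot[4] = etDS$viol
  rot[5] = tDS$viole
  rot[6] = DS$violet
  rot[7] = S$violetD
  rot[8] = $violetDS
Sorted (with $ < everything):
  sorted[0] = $violetDS
  sorted[1] = DS$violet
  sorted[2] = S$violetD
  sorted[3] = etDS$viol
  sorted[4] = ioletDS$v
  sorted[5] = letDS$vio
  sorted[6] = oletDS$vi
  sorted[7] = tDS$viole
  sorted[8] = violetDS$
sorted[3] = etDS$viol

Answer: etDS$viol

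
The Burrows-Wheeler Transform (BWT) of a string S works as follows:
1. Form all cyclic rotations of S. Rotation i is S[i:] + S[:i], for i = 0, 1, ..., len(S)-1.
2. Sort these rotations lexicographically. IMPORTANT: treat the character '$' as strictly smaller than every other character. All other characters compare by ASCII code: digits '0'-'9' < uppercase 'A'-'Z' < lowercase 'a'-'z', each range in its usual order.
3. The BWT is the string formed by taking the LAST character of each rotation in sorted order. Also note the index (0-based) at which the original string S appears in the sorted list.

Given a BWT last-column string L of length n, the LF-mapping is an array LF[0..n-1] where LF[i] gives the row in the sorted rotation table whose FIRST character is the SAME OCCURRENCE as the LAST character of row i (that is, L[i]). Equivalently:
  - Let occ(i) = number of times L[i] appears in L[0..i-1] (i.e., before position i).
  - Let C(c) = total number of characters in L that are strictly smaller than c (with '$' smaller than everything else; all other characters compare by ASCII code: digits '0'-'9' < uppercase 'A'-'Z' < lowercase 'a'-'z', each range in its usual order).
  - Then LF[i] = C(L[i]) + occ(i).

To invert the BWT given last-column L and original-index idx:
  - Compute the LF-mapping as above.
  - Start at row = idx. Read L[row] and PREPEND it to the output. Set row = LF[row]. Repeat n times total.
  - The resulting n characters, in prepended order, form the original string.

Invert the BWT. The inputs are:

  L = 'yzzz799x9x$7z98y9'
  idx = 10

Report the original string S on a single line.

LF mapping: 11 13 14 15 1 4 5 9 6 10 0 2 16 7 3 12 8
Walk LF starting at row 10, prepending L[row]:
  step 1: row=10, L[10]='$', prepend. Next row=LF[10]=0
  step 2: row=0, L[0]='y', prepend. Next row=LF[0]=11
  step 3: row=11, L[11]='7', prepend. Next row=LF[11]=2
  step 4: row=2, L[2]='z', prepend. Next row=LF[2]=14
  step 5: row=14, L[14]='8', prepend. Next row=LF[14]=3
  step 6: row=3, L[3]='z', prepend. Next row=LF[3]=15
  step 7: row=15, L[15]='y', prepend. Next row=LF[15]=12
  step 8: row=12, L[12]='z', prepend. Next row=LF[12]=16
  step 9: row=16, L[16]='9', prepend. Next row=LF[16]=8
  step 10: row=8, L[8]='9', prepend. Next row=LF[8]=6
  step 11: row=6, L[6]='9', prepend. Next row=LF[6]=5
  step 12: row=5, L[5]='9', prepend. Next row=LF[5]=4
  step 13: row=4, L[4]='7', prepend. Next row=LF[4]=1
  step 14: row=1, L[1]='z', prepend. Next row=LF[1]=13
  step 15: row=13, L[13]='9', prepend. Next row=LF[13]=7
  step 16: row=7, L[7]='x', prepend. Next row=LF[7]=9
  step 17: row=9, L[9]='x', prepend. Next row=LF[9]=10
Reversed output: xx9z79999zyz8z7y$

Answer: xx9z79999zyz8z7y$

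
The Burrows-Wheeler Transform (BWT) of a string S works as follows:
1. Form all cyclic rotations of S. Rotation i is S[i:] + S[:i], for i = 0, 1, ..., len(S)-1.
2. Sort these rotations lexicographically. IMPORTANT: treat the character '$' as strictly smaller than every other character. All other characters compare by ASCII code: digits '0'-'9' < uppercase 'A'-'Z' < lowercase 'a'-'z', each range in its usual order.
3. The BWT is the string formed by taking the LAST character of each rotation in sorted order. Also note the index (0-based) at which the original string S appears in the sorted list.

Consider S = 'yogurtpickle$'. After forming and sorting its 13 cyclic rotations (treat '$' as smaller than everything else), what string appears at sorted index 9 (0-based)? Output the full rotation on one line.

All 13 rotations (rotation i = S[i:]+S[:i]):
  rot[0] = yogurtpickle$
  rot[1] = ogurtpickle$y
  rot[2] = gurtpickle$yo
  rot[3] = urtpickle$yog
  rot[4] = rtpickle$yogu
  rot[5] = tpickle$yogur
  rot[6] = pickle$yogurt
  rot[7] = ickle$yogurtp
  rot[8] = ckle$yogurtpi
  rot[9] = kle$yogurtpic
  rot[10] = le$yogurtpick
  rot[11] = e$yogurtpickl
  rot[12] = $yogurtpickle
Sorted (with $ < everything):
  sorted[0] = $yogurtpickle
  sorted[1] = ckle$yogurtpi
  sorted[2] = e$yogurtpickl
  sorted[3] = gurtpickle$yo
  sorted[4] = ickle$yogurtp
  sorted[5] = kle$yogurtpic
  sorted[6] = le$yogurtpick
  sorted[7] = ogurtpickle$y
  sorted[8] = pickle$yogurt
  sorted[9] = rtpickle$yogu
  sorted[10] = tpickle$yogur
  sorted[11] = urtpickle$yog
  sorted[12] = yogurtpickle$
sorted[9] = rtpickle$yogu

Answer: rtpickle$yogu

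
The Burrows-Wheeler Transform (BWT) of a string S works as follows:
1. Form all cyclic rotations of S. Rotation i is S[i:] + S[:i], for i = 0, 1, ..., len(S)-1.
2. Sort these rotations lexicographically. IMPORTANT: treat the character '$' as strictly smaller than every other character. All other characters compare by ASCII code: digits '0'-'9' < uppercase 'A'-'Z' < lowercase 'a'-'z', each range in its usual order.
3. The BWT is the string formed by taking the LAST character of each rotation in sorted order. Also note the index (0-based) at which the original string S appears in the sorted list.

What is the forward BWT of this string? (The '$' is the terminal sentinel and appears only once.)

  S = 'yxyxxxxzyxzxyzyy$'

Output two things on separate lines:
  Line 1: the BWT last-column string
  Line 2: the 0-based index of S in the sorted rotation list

All 17 rotations (rotation i = S[i:]+S[:i]):
  rot[0] = yxyxxxxzyxzxyzyy$
  rot[1] = xyxxxxzyxzxyzyy$y
  rot[2] = yxxxxzyxzxyzyy$yx
  rot[3] = xxxxzyxzxyzyy$yxy
  rot[4] = xxxzyxzxyzyy$yxyx
  rot[5] = xxzyxzxyzyy$yxyxx
  rot[6] = xzyxzxyzyy$yxyxxx
  rot[7] = zyxzxyzyy$yxyxxxx
  rot[8] = yxzxyzyy$yxyxxxxz
  rot[9] = xzxyzyy$yxyxxxxzy
  rot[10] = zxyzyy$yxyxxxxzyx
  rot[11] = xyzyy$yxyxxxxzyxz
  rot[12] = yzyy$yxyxxxxzyxzx
  rot[13] = zyy$yxyxxxxzyxzxy
  rot[14] = yy$yxyxxxxzyxzxyz
  rot[15] = y$yxyxxxxzyxzxyzy
  rot[16] = $yxyxxxxzyxzxyzyy
Sorted (with $ < everything):
  sorted[0] = $yxyxxxxzyxzxyzyy  (last char: 'y')
  sorted[1] = xxxxzyxzxyzyy$yxy  (last char: 'y')
  sorted[2] = xxxzyxzxyzyy$yxyx  (last char: 'x')
  sorted[3] = xxzyxzxyzyy$yxyxx  (last char: 'x')
  sorted[4] = xyxxxxzyxzxyzyy$y  (last char: 'y')
  sorted[5] = xyzyy$yxyxxxxzyxz  (last char: 'z')
  sorted[6] = xzxyzyy$yxyxxxxzy  (last char: 'y')
  sorted[7] = xzyxzxyzyy$yxyxxx  (last char: 'x')
  sorted[8] = y$yxyxxxxzyxzxyzy  (last char: 'y')
  sorted[9] = yxxxxzyxzxyzyy$yx  (last char: 'x')
  sorted[10] = yxyxxxxzyxzxyzyy$  (last char: '$')
  sorted[11] = yxzxyzyy$yxyxxxxz  (last char: 'z')
  sorted[12] = yy$yxyxxxxzyxzxyz  (last char: 'z')
  sorted[13] = yzyy$yxyxxxxzyxzx  (last char: 'x')
  sorted[14] = zxyzyy$yxyxxxxzyx  (last char: 'x')
  sorted[15] = zyxzxyzyy$yxyxxxx  (last char: 'x')
  sorted[16] = zyy$yxyxxxxzyxzxy  (last char: 'y')
Last column: yyxxyzyxyx$zzxxxy
Original string S is at sorted index 10

Answer: yyxxyzyxyx$zzxxxy
10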